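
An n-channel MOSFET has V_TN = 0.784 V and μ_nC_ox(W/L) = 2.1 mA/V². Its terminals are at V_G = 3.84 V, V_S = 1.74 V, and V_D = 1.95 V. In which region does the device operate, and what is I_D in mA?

V_GS = V_G − V_S = 3.84 − 1.74 = 2.1 V; V_DS = V_D − V_S = 1.95 − 1.74 = 0.21 V.
V_ov = V_GS − V_TN = 2.1 − 0.784 = 1.32 V.
Since V_DS = 0.21 V < V_ov = 1.32 V, the device is in the triode region.
I_D = k_n [V_ov · V_DS − ½ V_DS²] = 2.1 × [1.32 × 0.21 − 0.5 × 0.21²] = 0.534 mA.

Triode; I_D = 0.534 mA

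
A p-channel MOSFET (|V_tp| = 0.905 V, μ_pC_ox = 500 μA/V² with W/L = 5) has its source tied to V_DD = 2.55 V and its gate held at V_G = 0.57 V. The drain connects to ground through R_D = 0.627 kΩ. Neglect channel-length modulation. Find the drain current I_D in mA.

V_SG = V_DD − V_G = 2.55 − 0.57 = 1.98 V, so V_ov = 1.98 − 0.905 = 1.07 V.
k_p = μ_pC_ox · (W/L) = 2.5 mA/V².
Assume saturation: I_D = ½ k_p V_ov² = 0.5 × 2.5 × 1.07² = 1.44 mA, giving V_SD = V_DD − I_D R_D = 2.55 − 1.44 × 0.627 = 1.64 V.
V_SD = 1.64 V ≥ V_ov = 1.07 V, confirming saturation.

I_D = 1.44 mA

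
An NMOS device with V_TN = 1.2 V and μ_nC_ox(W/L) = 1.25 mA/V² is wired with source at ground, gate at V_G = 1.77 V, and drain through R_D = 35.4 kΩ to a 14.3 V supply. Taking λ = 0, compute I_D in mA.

V_GS = V_G = 1.77 V, so V_ov = 1.77 − 1.2 = 0.57 V.
Assume saturation: I_D = ½ k_n V_ov² = 0.5 × 1.25 × 0.57² = 0.203 mA, giving V_DS = V_DD − I_D R_D = 14.3 − 0.203 × 35.4 = 7.11 V.
V_DS = 7.11 V ≥ V_ov = 0.57 V, confirming saturation.

I_D = 0.203 mA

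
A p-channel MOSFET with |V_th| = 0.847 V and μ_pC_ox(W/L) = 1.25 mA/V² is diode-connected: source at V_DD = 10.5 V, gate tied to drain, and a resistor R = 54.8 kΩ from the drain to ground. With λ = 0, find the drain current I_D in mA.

I_D = 0.167 mA

With gate tied to drain, V_SG = V_SD ≥ V_SG − |V_th|, so the device is in saturation.
KCL at the drain: ½ k_p (V_SG − |V_th|)² = (V_DD − V_SG)/R.
Let x = V_SG − 0.847. Then 34.2 x² + x − 9.653 = 0, giving x = 0.516 V (positive root), so V_SG = 1.36 V.
I_D = (V_DD − V_SG)/R = (10.5 − 1.36) / 54.8 = 0.167 mA.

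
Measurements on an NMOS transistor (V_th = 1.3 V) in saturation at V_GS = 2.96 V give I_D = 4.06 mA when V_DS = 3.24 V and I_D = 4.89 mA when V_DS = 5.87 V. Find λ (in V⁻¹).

λ = 0.104 V⁻¹

With V_GS fixed, I_D ∝ (1 + λ V_DS) in saturation, so I_D2/I_D1 = (1 + λ V_DS2)/(1 + λ V_DS1).
4.89/4.06 = 1.204 = (1 + 5.87 λ)/(1 + 3.24 λ).
Solving: λ (I_D1 V_DS2 − I_D2 V_DS1) = I_D2 − I_D1, so λ = (4.89 − 4.06) / (4.06 × 5.87 − 4.89 × 3.24) = 0.83 / 7.99 = 0.104 V⁻¹.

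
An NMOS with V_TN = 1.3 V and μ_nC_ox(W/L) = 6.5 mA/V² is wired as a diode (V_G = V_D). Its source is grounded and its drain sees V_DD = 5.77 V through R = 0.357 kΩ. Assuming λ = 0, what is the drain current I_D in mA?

With gate tied to drain, V_GS = V_DS ≥ V_GS − V_TN, so the device is in saturation.
KCL at the drain: ½ k_n (V_GS − V_TN)² = (V_DD − V_GS)/R.
Let x = V_GS − 1.3. Then 1.16 x² + x − 4.47 = 0, giving x = 1.58 V (positive root), so V_GS = 2.88 V.
I_D = (V_DD − V_GS)/R = (5.77 − 2.88) / 0.357 = 8.1 mA.

I_D = 8.10 mA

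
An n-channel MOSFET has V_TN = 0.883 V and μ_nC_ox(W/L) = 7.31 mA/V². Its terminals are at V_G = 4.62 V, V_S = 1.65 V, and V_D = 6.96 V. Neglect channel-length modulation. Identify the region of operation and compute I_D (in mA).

V_GS = V_G − V_S = 4.62 − 1.65 = 2.97 V; V_DS = V_D − V_S = 6.96 − 1.65 = 5.31 V.
V_ov = V_GS − V_TN = 2.97 − 0.883 = 2.09 V.
Since V_DS = 5.31 V ≥ V_ov = 2.09 V, the device is in saturation.
I_D = ½ k_n V_ov² = 0.5 × 7.31 × 2.09² = 15.9 mA.

Saturation; I_D = 15.9 mA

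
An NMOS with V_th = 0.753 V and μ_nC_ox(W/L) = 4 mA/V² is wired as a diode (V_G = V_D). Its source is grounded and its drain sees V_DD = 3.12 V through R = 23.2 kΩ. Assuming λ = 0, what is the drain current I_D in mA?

With gate tied to drain, V_GS = V_DS ≥ V_GS − V_th, so the device is in saturation.
KCL at the drain: ½ k_n (V_GS − V_th)² = (V_DD − V_GS)/R.
Let x = V_GS − 0.753. Then 46.4 x² + x − 2.367 = 0, giving x = 0.215 V (positive root), so V_GS = 0.968 V.
I_D = (V_DD − V_GS)/R = (3.12 − 0.968) / 23.2 = 0.0927 mA.

I_D = 0.0927 mA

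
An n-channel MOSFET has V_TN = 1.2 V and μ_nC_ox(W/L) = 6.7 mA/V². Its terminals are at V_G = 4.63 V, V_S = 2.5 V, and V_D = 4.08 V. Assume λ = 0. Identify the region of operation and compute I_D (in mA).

V_GS = V_G − V_S = 4.63 − 2.5 = 2.13 V; V_DS = V_D − V_S = 4.08 − 2.5 = 1.58 V.
V_ov = V_GS − V_TN = 2.13 − 1.2 = 0.93 V.
Since V_DS = 1.58 V ≥ V_ov = 0.93 V, the device is in saturation.
I_D = ½ k_n V_ov² = 0.5 × 6.7 × 0.93² = 2.9 mA.

Saturation; I_D = 2.90 mA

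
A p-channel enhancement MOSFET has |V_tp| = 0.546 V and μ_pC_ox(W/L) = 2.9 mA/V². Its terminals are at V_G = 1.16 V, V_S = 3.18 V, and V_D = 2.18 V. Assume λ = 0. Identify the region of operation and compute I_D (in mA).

Triode; I_D = 2.82 mA

V_SG = V_S − V_G = 3.18 − 1.16 = 2.02 V; V_SD = V_S − V_D = 3.18 − 2.18 = 1 V.
V_ov = V_SG − |V_tp| = 2.02 − 0.546 = 1.47 V.
Since V_SD = 1 V < V_ov = 1.47 V, the device is in the triode region.
I_D = k_p [V_ov · V_SD − ½ V_SD²] = 2.9 × [1.47 × 1 − 0.5 × 1²] = 2.82 mA.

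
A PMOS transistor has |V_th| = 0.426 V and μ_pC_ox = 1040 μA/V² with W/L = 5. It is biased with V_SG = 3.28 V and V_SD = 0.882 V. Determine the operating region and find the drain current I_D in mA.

Triode; I_D = 11.1 mA

k_p = μ_pC_ox · (W/L) = 5.2 mA/V².
V_ov = V_SG − |V_th| = 3.28 − 0.426 = 2.85 V.
Since V_SD = 0.882 V < V_ov = 2.85 V, the device is in the triode region.
I_D = k_p [V_ov · V_SD − ½ V_SD²] = 5.2 × [2.85 × 0.882 − 0.5 × 0.882²] = 11.1 mA.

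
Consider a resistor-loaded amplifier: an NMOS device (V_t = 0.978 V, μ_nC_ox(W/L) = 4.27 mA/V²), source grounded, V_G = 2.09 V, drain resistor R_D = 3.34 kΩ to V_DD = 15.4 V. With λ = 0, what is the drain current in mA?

V_GS = V_G = 2.09 V, so V_ov = 2.09 − 0.978 = 1.11 V.
Assume saturation: I_D = ½ k_n V_ov² = 0.5 × 4.27 × 1.11² = 2.64 mA, giving V_DS = V_DD − I_D R_D = 15.4 − 2.64 × 3.34 = 6.58 V.
V_DS = 6.58 V ≥ V_ov = 1.11 V, confirming saturation.

I_D = 2.64 mA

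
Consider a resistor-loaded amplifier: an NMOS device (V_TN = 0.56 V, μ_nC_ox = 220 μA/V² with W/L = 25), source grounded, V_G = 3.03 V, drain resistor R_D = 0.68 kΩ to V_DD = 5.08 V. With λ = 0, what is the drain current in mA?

I_D = 6.66 mA

V_GS = V_G = 3.03 V, so V_ov = 3.03 − 0.56 = 2.47 V.
k_n = μ_nC_ox · (W/L) = 5.5 mA/V².
Assume saturation: I_D = ½ k_n V_ov² = 0.5 × 5.5 × 2.47² = 16.8 mA, giving V_DS = V_DD − I_D R_D = 5.08 − 16.8 × 0.68 = -6.33 V.
But -6.33 V < V_ov = 2.47 V, so the device is actually in triode.
In triode I_D = k_n[V_ov V_DS − ½ V_DS²] and I_D = (V_DD − V_DS)/R_D. Equating: 1.87 V_DS² − 10.24 V_DS + 5.08 = 0, giving V_DS = 0.552 V (the root below V_ov).
I_D = (5.08 − 0.552) / 0.68 = 6.66 mA.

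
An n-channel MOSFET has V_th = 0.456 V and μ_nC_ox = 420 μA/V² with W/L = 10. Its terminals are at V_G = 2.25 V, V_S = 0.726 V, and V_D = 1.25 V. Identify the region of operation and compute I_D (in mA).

V_GS = V_G − V_S = 2.25 − 0.726 = 1.52 V; V_DS = V_D − V_S = 1.25 − 0.726 = 0.524 V.
k_n = μ_nC_ox · (W/L) = 4.2 mA/V².
V_ov = V_GS − V_th = 1.52 − 0.456 = 1.07 V.
Since V_DS = 0.524 V < V_ov = 1.07 V, the device is in the triode region.
I_D = k_n [V_ov · V_DS − ½ V_DS²] = 4.2 × [1.07 × 0.524 − 0.5 × 0.524²] = 1.77 mA.

Triode; I_D = 1.77 mA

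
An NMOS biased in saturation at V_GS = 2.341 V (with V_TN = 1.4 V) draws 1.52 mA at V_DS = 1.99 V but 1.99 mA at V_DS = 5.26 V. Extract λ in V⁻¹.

With V_GS fixed, I_D ∝ (1 + λ V_DS) in saturation, so I_D2/I_D1 = (1 + λ V_DS2)/(1 + λ V_DS1).
1.99/1.52 = 1.309 = (1 + 5.26 λ)/(1 + 1.99 λ).
Solving: λ (I_D1 V_DS2 − I_D2 V_DS1) = I_D2 − I_D1, so λ = (1.99 − 1.52) / (1.52 × 5.26 − 1.99 × 1.99) = 0.47 / 4.04 = 0.116 V⁻¹.

λ = 0.116 V⁻¹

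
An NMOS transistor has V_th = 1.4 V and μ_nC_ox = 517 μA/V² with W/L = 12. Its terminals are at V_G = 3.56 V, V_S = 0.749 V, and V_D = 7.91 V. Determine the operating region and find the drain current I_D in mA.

V_GS = V_G − V_S = 3.56 − 0.749 = 2.81 V; V_DS = V_D − V_S = 7.91 − 0.749 = 7.16 V.
k_n = μ_nC_ox · (W/L) = 6.204 mA/V².
V_ov = V_GS − V_th = 2.81 − 1.4 = 1.41 V.
Since V_DS = 7.16 V ≥ V_ov = 1.41 V, the device is in saturation.
I_D = ½ k_n V_ov² = 0.5 × 6.204 × 1.41² = 6.18 mA.

Saturation; I_D = 6.18 mA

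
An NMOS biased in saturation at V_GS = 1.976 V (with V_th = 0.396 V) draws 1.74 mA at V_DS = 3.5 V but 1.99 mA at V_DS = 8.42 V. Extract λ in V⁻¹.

With V_GS fixed, I_D ∝ (1 + λ V_DS) in saturation, so I_D2/I_D1 = (1 + λ V_DS2)/(1 + λ V_DS1).
1.99/1.74 = 1.144 = (1 + 8.42 λ)/(1 + 3.5 λ).
Solving: λ (I_D1 V_DS2 − I_D2 V_DS1) = I_D2 − I_D1, so λ = (1.99 − 1.74) / (1.74 × 8.42 − 1.99 × 3.5) = 0.25 / 7.69 = 0.0325 V⁻¹.

λ = 0.0325 V⁻¹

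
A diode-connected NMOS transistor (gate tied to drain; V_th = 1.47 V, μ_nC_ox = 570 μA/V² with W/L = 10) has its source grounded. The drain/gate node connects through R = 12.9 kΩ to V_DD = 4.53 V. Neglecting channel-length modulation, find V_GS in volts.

V_GS = 1.75 V

With gate tied to drain, V_GS = V_DS ≥ V_GS − V_th, so the device is in saturation.
k_n = μ_nC_ox · (W/L) = 5.7 mA/V².
KCL at the drain: ½ k_n (V_GS − V_th)² = (V_DD − V_GS)/R.
Let x = V_GS − 1.47. Then 36.8 x² + x − 3.06 = 0, giving x = 0.275 V (positive root), so V_GS = 1.75 V.
I_D = (V_DD − V_GS)/R = (4.53 − 1.75) / 12.9 = 0.216 mA.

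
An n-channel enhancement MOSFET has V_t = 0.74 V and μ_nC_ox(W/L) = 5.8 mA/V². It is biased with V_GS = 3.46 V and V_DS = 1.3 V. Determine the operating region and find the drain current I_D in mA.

Triode; I_D = 15.6 mA

V_ov = V_GS − V_t = 3.46 − 0.74 = 2.72 V.
Since V_DS = 1.3 V < V_ov = 2.72 V, the device is in the triode region.
I_D = k_n [V_ov · V_DS − ½ V_DS²] = 5.8 × [2.72 × 1.3 − 0.5 × 1.3²] = 15.6 mA.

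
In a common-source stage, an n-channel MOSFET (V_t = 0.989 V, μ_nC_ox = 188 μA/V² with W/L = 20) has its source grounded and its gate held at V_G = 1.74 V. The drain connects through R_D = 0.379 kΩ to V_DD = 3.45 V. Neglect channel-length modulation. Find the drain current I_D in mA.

I_D = 1.06 mA

V_GS = V_G = 1.74 V, so V_ov = 1.74 − 0.989 = 0.751 V.
k_n = μ_nC_ox · (W/L) = 3.76 mA/V².
Assume saturation: I_D = ½ k_n V_ov² = 0.5 × 3.76 × 0.751² = 1.06 mA, giving V_DS = V_DD − I_D R_D = 3.45 − 1.06 × 0.379 = 3.05 V.
V_DS = 3.05 V ≥ V_ov = 0.751 V, confirming saturation.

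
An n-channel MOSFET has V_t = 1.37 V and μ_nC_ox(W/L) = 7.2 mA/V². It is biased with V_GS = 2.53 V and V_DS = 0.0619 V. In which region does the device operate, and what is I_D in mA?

V_ov = V_GS − V_t = 2.53 − 1.37 = 1.16 V.
Since V_DS = 0.0619 V < V_ov = 1.16 V, the device is in the triode region.
I_D = k_n [V_ov · V_DS − ½ V_DS²] = 7.2 × [1.16 × 0.0619 − 0.5 × 0.0619²] = 0.503 mA.

Triode; I_D = 0.503 mA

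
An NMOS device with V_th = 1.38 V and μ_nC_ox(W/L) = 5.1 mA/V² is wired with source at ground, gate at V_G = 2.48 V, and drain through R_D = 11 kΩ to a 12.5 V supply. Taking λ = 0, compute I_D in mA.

I_D = 1.12 mA

V_GS = V_G = 2.48 V, so V_ov = 2.48 − 1.38 = 1.1 V.
Assume saturation: I_D = ½ k_n V_ov² = 0.5 × 5.1 × 1.1² = 3.09 mA, giving V_DS = V_DD − I_D R_D = 12.5 − 3.09 × 11 = -21.4 V.
But -21.4 V < V_ov = 1.1 V, so the device is actually in triode.
In triode I_D = k_n[V_ov V_DS − ½ V_DS²] and I_D = (V_DD − V_DS)/R_D. Equating: 28 V_DS² − 62.71 V_DS + 12.5 = 0, giving V_DS = 0.221 V (the root below V_ov).
I_D = (12.5 − 0.221) / 11 = 1.12 mA.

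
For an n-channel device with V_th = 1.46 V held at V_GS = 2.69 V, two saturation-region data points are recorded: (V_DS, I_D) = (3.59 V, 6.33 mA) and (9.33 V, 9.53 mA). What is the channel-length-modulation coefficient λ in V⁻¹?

λ = 0.129 V⁻¹

With V_GS fixed, I_D ∝ (1 + λ V_DS) in saturation, so I_D2/I_D1 = (1 + λ V_DS2)/(1 + λ V_DS1).
9.53/6.33 = 1.506 = (1 + 9.33 λ)/(1 + 3.59 λ).
Solving: λ (I_D1 V_DS2 − I_D2 V_DS1) = I_D2 − I_D1, so λ = (9.53 − 6.33) / (6.33 × 9.33 − 9.53 × 3.59) = 3.2 / 24.8 = 0.129 V⁻¹.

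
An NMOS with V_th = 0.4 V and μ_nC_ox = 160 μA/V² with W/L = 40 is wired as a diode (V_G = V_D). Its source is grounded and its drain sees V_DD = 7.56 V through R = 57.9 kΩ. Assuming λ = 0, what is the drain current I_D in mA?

I_D = 0.120 mA

With gate tied to drain, V_GS = V_DS ≥ V_GS − V_th, so the device is in saturation.
k_n = μ_nC_ox · (W/L) = 6.4 mA/V².
KCL at the drain: ½ k_n (V_GS − V_th)² = (V_DD − V_GS)/R.
Let x = V_GS − 0.4. Then 185 x² + x − 7.16 = 0, giving x = 0.194 V (positive root), so V_GS = 0.594 V.
I_D = (V_DD − V_GS)/R = (7.56 − 0.594) / 57.9 = 0.12 mA.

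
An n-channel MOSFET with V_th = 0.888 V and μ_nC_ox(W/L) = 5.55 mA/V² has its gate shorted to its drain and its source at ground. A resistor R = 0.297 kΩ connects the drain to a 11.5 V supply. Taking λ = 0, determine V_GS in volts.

V_GS = 3.92 V

With gate tied to drain, V_GS = V_DS ≥ V_GS − V_th, so the device is in saturation.
KCL at the drain: ½ k_n (V_GS − V_th)² = (V_DD − V_GS)/R.
Let x = V_GS − 0.888. Then 0.824 x² + x − 10.61 = 0, giving x = 3.03 V (positive root), so V_GS = 3.92 V.
I_D = (V_DD − V_GS)/R = (11.5 − 3.92) / 0.297 = 25.5 mA.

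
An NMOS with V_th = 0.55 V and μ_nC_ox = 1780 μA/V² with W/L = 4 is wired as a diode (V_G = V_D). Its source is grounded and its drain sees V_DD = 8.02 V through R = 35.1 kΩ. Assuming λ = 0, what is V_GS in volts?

With gate tied to drain, V_GS = V_DS ≥ V_GS − V_th, so the device is in saturation.
k_n = μ_nC_ox · (W/L) = 7.12 mA/V².
KCL at the drain: ½ k_n (V_GS − V_th)² = (V_DD − V_GS)/R.
Let x = V_GS − 0.55. Then 125 x² + x − 7.47 = 0, giving x = 0.241 V (positive root), so V_GS = 0.791 V.
I_D = (V_DD − V_GS)/R = (8.02 − 0.791) / 35.1 = 0.206 mA.

V_GS = 0.791 V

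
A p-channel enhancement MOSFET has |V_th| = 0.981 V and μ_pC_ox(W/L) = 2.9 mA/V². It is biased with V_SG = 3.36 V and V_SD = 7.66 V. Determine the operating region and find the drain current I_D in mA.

V_ov = V_SG − |V_th| = 3.36 − 0.981 = 2.38 V.
Since V_SD = 7.66 V ≥ V_ov = 2.38 V, the device is in saturation.
I_D = ½ k_p V_ov² = 0.5 × 2.9 × 2.38² = 8.21 mA.

Saturation; I_D = 8.21 mA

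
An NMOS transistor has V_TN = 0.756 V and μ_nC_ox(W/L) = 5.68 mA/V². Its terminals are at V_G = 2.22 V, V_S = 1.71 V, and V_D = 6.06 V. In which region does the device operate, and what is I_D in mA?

Cutoff; I_D = 0 mA

V_GS = V_G − V_S = 2.22 − 1.71 = 0.51 V; V_DS = V_D − V_S = 6.06 − 1.71 = 4.35 V.
V_GS = 0.51 V < V_TN = 0.756 V, so the transistor is in cutoff.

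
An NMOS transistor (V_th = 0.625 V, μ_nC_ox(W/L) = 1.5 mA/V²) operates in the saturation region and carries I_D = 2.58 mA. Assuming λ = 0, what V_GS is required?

V_GS = 2.48 V

In saturation I_D = ½ k_n (V_GS − V_th)², so V_GS − V_th = √(2 I_D / k_n) = √(2 × 2.58 / 1.5) = 1.85 V.
V_GS = 0.625 + 1.85 = 2.48 V.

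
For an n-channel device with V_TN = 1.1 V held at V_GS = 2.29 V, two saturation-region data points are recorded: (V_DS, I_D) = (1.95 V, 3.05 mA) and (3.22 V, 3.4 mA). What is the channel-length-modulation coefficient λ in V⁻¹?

With V_GS fixed, I_D ∝ (1 + λ V_DS) in saturation, so I_D2/I_D1 = (1 + λ V_DS2)/(1 + λ V_DS1).
3.4/3.05 = 1.115 = (1 + 3.22 λ)/(1 + 1.95 λ).
Solving: λ (I_D1 V_DS2 − I_D2 V_DS1) = I_D2 − I_D1, so λ = (3.4 − 3.05) / (3.05 × 3.22 − 3.4 × 1.95) = 0.35 / 3.19 = 0.11 V⁻¹.

λ = 0.110 V⁻¹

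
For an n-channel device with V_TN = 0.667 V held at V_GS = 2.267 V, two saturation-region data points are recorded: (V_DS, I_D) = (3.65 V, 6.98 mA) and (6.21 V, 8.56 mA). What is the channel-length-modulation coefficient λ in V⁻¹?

λ = 0.131 V⁻¹

With V_GS fixed, I_D ∝ (1 + λ V_DS) in saturation, so I_D2/I_D1 = (1 + λ V_DS2)/(1 + λ V_DS1).
8.56/6.98 = 1.226 = (1 + 6.21 λ)/(1 + 3.65 λ).
Solving: λ (I_D1 V_DS2 − I_D2 V_DS1) = I_D2 − I_D1, so λ = (8.56 − 6.98) / (6.98 × 6.21 − 8.56 × 3.65) = 1.58 / 12.1 = 0.131 V⁻¹.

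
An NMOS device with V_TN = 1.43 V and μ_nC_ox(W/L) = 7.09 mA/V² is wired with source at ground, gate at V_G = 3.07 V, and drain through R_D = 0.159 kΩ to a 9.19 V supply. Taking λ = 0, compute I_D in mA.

V_GS = V_G = 3.07 V, so V_ov = 3.07 − 1.43 = 1.64 V.
Assume saturation: I_D = ½ k_n V_ov² = 0.5 × 7.09 × 1.64² = 9.53 mA, giving V_DS = V_DD − I_D R_D = 9.19 − 9.53 × 0.159 = 7.67 V.
V_DS = 7.67 V ≥ V_ov = 1.64 V, confirming saturation.

I_D = 9.53 mA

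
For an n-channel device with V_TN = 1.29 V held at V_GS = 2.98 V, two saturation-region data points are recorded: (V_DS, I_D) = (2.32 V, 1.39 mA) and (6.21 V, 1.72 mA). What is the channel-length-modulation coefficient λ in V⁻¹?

λ = 0.0711 V⁻¹

With V_GS fixed, I_D ∝ (1 + λ V_DS) in saturation, so I_D2/I_D1 = (1 + λ V_DS2)/(1 + λ V_DS1).
1.72/1.39 = 1.237 = (1 + 6.21 λ)/(1 + 2.32 λ).
Solving: λ (I_D1 V_DS2 − I_D2 V_DS1) = I_D2 − I_D1, so λ = (1.72 − 1.39) / (1.39 × 6.21 − 1.72 × 2.32) = 0.33 / 4.64 = 0.0711 V⁻¹.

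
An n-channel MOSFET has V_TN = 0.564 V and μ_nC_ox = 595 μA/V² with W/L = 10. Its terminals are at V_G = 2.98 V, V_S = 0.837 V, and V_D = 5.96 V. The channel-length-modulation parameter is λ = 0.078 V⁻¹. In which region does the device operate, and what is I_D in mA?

V_GS = V_G − V_S = 2.98 − 0.837 = 2.14 V; V_DS = V_D − V_S = 5.96 − 0.837 = 5.12 V.
k_n = μ_nC_ox · (W/L) = 5.95 mA/V².
V_ov = V_GS − V_TN = 2.14 − 0.564 = 1.58 V.
Since V_DS = 5.12 V ≥ V_ov = 1.58 V, the device is in saturation.
I_D = ½ k_n V_ov² (1 + λ V_DS) = 0.5 × 5.95 × 1.58² × (1 + 0.078 × 5.12) = 10.4 mA.

Saturation; I_D = 10.4 mA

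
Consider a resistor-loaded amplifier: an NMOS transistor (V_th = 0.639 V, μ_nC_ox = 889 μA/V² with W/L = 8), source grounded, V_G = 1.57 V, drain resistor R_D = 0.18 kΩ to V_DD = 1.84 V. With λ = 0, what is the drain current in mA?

V_GS = V_G = 1.57 V, so V_ov = 1.57 − 0.639 = 0.931 V.
k_n = μ_nC_ox · (W/L) = 7.112 mA/V².
Assume saturation: I_D = ½ k_n V_ov² = 0.5 × 7.112 × 0.931² = 3.08 mA, giving V_DS = V_DD − I_D R_D = 1.84 − 3.08 × 0.18 = 1.29 V.
V_DS = 1.29 V ≥ V_ov = 0.931 V, confirming saturation.

I_D = 3.08 mA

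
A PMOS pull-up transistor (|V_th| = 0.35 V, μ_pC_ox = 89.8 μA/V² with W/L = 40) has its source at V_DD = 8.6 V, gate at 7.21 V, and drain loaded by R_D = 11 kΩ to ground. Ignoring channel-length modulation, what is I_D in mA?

I_D = 0.761 mA

V_SG = V_DD − V_G = 8.6 − 7.21 = 1.39 V, so V_ov = 1.39 − 0.35 = 1.04 V.
k_p = μ_pC_ox · (W/L) = 3.592 mA/V².
Assume saturation: I_D = ½ k_p V_ov² = 0.5 × 3.592 × 1.04² = 1.94 mA, giving V_SD = V_DD − I_D R_D = 8.6 − 1.94 × 11 = -12.8 V.
But -12.8 V < V_ov = 1.04 V, so the device is actually in triode.
In triode I_D = k_p[V_ov V_SD − ½ V_SD²] and I_D = (V_DD − V_SD)/R_D. Equating: 19.8 V_SD² − 42.09 V_SD + 8.6 = 0, giving V_SD = 0.229 V (the root below V_ov).
I_D = (8.6 − 0.229) / 11 = 0.761 mA.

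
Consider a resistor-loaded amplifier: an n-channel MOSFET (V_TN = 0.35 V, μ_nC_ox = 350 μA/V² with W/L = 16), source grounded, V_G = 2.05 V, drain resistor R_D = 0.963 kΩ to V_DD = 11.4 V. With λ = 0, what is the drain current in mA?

V_GS = V_G = 2.05 V, so V_ov = 2.05 − 0.35 = 1.7 V.
k_n = μ_nC_ox · (W/L) = 5.6 mA/V².
Assume saturation: I_D = ½ k_n V_ov² = 0.5 × 5.6 × 1.7² = 8.09 mA, giving V_DS = V_DD − I_D R_D = 11.4 − 8.09 × 0.963 = 3.61 V.
V_DS = 3.61 V ≥ V_ov = 1.7 V, confirming saturation.

I_D = 8.09 mA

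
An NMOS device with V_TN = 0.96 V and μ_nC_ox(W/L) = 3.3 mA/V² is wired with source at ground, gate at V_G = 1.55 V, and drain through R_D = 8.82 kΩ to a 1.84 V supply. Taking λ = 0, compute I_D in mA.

V_GS = V_G = 1.55 V, so V_ov = 1.55 − 0.96 = 0.59 V.
Assume saturation: I_D = ½ k_n V_ov² = 0.5 × 3.3 × 0.59² = 0.574 mA, giving V_DS = V_DD − I_D R_D = 1.84 − 0.574 × 8.82 = -3.23 V.
But -3.23 V < V_ov = 0.59 V, so the device is actually in triode.
In triode I_D = k_n[V_ov V_DS − ½ V_DS²] and I_D = (V_DD − V_DS)/R_D. Equating: 14.6 V_DS² − 18.17 V_DS + 1.84 = 0, giving V_DS = 0.111 V (the root below V_ov).
I_D = (1.84 − 0.111) / 8.82 = 0.196 mA.

I_D = 0.196 mA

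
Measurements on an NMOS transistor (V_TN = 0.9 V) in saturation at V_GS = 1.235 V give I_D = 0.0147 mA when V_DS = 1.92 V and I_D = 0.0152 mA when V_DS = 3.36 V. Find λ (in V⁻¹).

With V_GS fixed, I_D ∝ (1 + λ V_DS) in saturation, so I_D2/I_D1 = (1 + λ V_DS2)/(1 + λ V_DS1).
0.0152/0.0147 = 1.034 = (1 + 3.36 λ)/(1 + 1.92 λ).
Solving: λ (I_D1 V_DS2 − I_D2 V_DS1) = I_D2 − I_D1, so λ = (0.0152 − 0.0147) / (0.0147 × 3.36 − 0.0152 × 1.92) = 0.0005 / 0.0202 = 0.0247 V⁻¹.

λ = 0.0247 V⁻¹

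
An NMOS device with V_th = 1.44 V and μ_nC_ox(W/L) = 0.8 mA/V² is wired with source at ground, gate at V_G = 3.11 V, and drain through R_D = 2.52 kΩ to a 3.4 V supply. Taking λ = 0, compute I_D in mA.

I_D = 0.945 mA

V_GS = V_G = 3.11 V, so V_ov = 3.11 − 1.44 = 1.67 V.
Assume saturation: I_D = ½ k_n V_ov² = 0.5 × 0.8 × 1.67² = 1.12 mA, giving V_DS = V_DD − I_D R_D = 3.4 − 1.12 × 2.52 = 0.589 V.
But 0.589 V < V_ov = 1.67 V, so the device is actually in triode.
In triode I_D = k_n[V_ov V_DS − ½ V_DS²] and I_D = (V_DD − V_DS)/R_D. Equating: 1.01 V_DS² − 4.367 V_DS + 3.4 = 0, giving V_DS = 1.02 V (the root below V_ov).
I_D = (3.4 − 1.02) / 2.52 = 0.945 mA.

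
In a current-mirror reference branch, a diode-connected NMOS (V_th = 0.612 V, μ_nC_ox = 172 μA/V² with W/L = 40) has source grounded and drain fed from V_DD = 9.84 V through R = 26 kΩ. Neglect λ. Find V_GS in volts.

With gate tied to drain, V_GS = V_DS ≥ V_GS − V_th, so the device is in saturation.
k_n = μ_nC_ox · (W/L) = 6.88 mA/V².
KCL at the drain: ½ k_n (V_GS − V_th)² = (V_DD − V_GS)/R.
Let x = V_GS − 0.612. Then 89.4 x² + x − 9.228 = 0, giving x = 0.316 V (positive root), so V_GS = 0.928 V.
I_D = (V_DD − V_GS)/R = (9.84 − 0.928) / 26 = 0.343 mA.

V_GS = 0.928 V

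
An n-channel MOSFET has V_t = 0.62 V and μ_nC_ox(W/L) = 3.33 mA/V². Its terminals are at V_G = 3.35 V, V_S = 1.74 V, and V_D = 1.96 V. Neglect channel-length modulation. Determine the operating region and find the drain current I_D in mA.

Triode; I_D = 0.645 mA

V_GS = V_G − V_S = 3.35 − 1.74 = 1.61 V; V_DS = V_D − V_S = 1.96 − 1.74 = 0.22 V.
V_ov = V_GS − V_t = 1.61 − 0.62 = 0.99 V.
Since V_DS = 0.22 V < V_ov = 0.99 V, the device is in the triode region.
I_D = k_n [V_ov · V_DS − ½ V_DS²] = 3.33 × [0.99 × 0.22 − 0.5 × 0.22²] = 0.645 mA.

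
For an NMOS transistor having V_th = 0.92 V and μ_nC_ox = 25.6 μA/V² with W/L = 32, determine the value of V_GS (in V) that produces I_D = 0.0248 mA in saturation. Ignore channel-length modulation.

k_n = μ_nC_ox · (W/L) = 0.8192 mA/V².
In saturation I_D = ½ k_n (V_GS − V_th)², so V_GS − V_th = √(2 I_D / k_n) = √(2 × 0.0248 / 0.8192) = 0.246 V.
V_GS = 0.92 + 0.246 = 1.17 V.

V_GS = 1.17 V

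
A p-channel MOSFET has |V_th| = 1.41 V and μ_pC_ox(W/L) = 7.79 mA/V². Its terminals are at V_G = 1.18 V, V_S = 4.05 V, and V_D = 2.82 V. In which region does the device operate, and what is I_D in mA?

Triode; I_D = 8.10 mA

V_SG = V_S − V_G = 4.05 − 1.18 = 2.87 V; V_SD = V_S − V_D = 4.05 − 2.82 = 1.23 V.
V_ov = V_SG − |V_th| = 2.87 − 1.41 = 1.46 V.
Since V_SD = 1.23 V < V_ov = 1.46 V, the device is in the triode region.
I_D = k_p [V_ov · V_SD − ½ V_SD²] = 7.79 × [1.46 × 1.23 − 0.5 × 1.23²] = 8.1 mA.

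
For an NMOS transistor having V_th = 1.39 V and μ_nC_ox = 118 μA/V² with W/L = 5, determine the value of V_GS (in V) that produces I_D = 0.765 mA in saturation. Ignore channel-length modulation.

k_n = μ_nC_ox · (W/L) = 0.59 mA/V².
In saturation I_D = ½ k_n (V_GS − V_th)², so V_GS − V_th = √(2 I_D / k_n) = √(2 × 0.765 / 0.59) = 1.61 V.
V_GS = 1.39 + 1.61 = 3 V.

V_GS = 3.00 V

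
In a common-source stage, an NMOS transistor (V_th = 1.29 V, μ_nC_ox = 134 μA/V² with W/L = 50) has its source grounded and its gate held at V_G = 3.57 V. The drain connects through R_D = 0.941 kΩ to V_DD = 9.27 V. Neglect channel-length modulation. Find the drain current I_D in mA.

I_D = 9.10 mA

V_GS = V_G = 3.57 V, so V_ov = 3.57 − 1.29 = 2.28 V.
k_n = μ_nC_ox · (W/L) = 6.7 mA/V².
Assume saturation: I_D = ½ k_n V_ov² = 0.5 × 6.7 × 2.28² = 17.4 mA, giving V_DS = V_DD − I_D R_D = 9.27 − 17.4 × 0.941 = -7.12 V.
But -7.12 V < V_ov = 2.28 V, so the device is actually in triode.
In triode I_D = k_n[V_ov V_DS − ½ V_DS²] and I_D = (V_DD − V_DS)/R_D. Equating: 3.15 V_DS² − 15.37 V_DS + 9.27 = 0, giving V_DS = 0.705 V (the root below V_ov).
I_D = (9.27 − 0.705) / 0.941 = 9.1 mA.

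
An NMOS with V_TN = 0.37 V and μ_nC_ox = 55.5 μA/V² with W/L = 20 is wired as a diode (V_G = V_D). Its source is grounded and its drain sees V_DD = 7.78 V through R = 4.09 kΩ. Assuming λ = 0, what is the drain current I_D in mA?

I_D = 1.42 mA

With gate tied to drain, V_GS = V_DS ≥ V_GS − V_TN, so the device is in saturation.
k_n = μ_nC_ox · (W/L) = 1.11 mA/V².
KCL at the drain: ½ k_n (V_GS − V_TN)² = (V_DD − V_GS)/R.
Let x = V_GS − 0.37. Then 2.27 x² + x − 7.41 = 0, giving x = 1.6 V (positive root), so V_GS = 1.97 V.
I_D = (V_DD − V_GS)/R = (7.78 − 1.97) / 4.09 = 1.42 mA.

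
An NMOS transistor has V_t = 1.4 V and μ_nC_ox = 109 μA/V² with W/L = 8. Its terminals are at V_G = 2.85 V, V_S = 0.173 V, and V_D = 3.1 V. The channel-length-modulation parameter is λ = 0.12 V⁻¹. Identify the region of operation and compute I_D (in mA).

V_GS = V_G − V_S = 2.85 − 0.173 = 2.68 V; V_DS = V_D − V_S = 3.1 − 0.173 = 2.93 V.
k_n = μ_nC_ox · (W/L) = 0.872 mA/V².
V_ov = V_GS − V_t = 2.68 − 1.4 = 1.28 V.
Since V_DS = 2.93 V ≥ V_ov = 1.28 V, the device is in saturation.
I_D = ½ k_n V_ov² (1 + λ V_DS) = 0.5 × 0.872 × 1.28² × (1 + 0.12 × 2.93) = 0.961 mA.

Saturation; I_D = 0.961 mA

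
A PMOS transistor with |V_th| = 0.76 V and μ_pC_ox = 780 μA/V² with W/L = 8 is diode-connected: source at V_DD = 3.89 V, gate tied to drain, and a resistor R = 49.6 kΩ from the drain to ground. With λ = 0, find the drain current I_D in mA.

With gate tied to drain, V_SG = V_SD ≥ V_SG − |V_th|, so the device is in saturation.
k_p = μ_pC_ox · (W/L) = 6.24 mA/V².
KCL at the drain: ½ k_p (V_SG − |V_th|)² = (V_DD − V_SG)/R.
Let x = V_SG − 0.76. Then 155 x² + x − 3.13 = 0, giving x = 0.139 V (positive root), so V_SG = 0.899 V.
I_D = (V_DD − V_SG)/R = (3.89 − 0.899) / 49.6 = 0.0603 mA.

I_D = 0.0603 mA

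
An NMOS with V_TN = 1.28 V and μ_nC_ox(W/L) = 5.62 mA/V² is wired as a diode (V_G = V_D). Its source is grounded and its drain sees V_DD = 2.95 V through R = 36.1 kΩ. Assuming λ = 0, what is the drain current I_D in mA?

I_D = 0.0428 mA

With gate tied to drain, V_GS = V_DS ≥ V_GS − V_TN, so the device is in saturation.
KCL at the drain: ½ k_n (V_GS − V_TN)² = (V_DD − V_GS)/R.
Let x = V_GS − 1.28. Then 101 x² + x − 1.67 = 0, giving x = 0.123 V (positive root), so V_GS = 1.4 V.
I_D = (V_DD − V_GS)/R = (2.95 − 1.4) / 36.1 = 0.0428 mA.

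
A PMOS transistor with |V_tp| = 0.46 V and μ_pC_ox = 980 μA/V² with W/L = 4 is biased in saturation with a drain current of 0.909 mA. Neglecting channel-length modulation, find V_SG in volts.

k_p = μ_pC_ox · (W/L) = 3.92 mA/V².
In saturation I_D = ½ k_p (V_SG − |V_tp|)², so V_SG − |V_tp| = √(2 I_D / k_p) = √(2 × 0.909 / 3.92) = 0.681 V.
V_SG = 0.46 + 0.681 = 1.14 V.

V_SG = 1.14 V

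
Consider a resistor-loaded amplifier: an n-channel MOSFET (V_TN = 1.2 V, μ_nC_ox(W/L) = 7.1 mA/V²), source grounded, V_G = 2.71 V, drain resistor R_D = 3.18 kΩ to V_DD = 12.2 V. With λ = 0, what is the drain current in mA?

I_D = 3.71 mA

V_GS = V_G = 2.71 V, so V_ov = 2.71 − 1.2 = 1.51 V.
Assume saturation: I_D = ½ k_n V_ov² = 0.5 × 7.1 × 1.51² = 8.09 mA, giving V_DS = V_DD − I_D R_D = 12.2 − 8.09 × 3.18 = -13.5 V.
But -13.5 V < V_ov = 1.51 V, so the device is actually in triode.
In triode I_D = k_n[V_ov V_DS − ½ V_DS²] and I_D = (V_DD − V_DS)/R_D. Equating: 11.3 V_DS² − 35.09 V_DS + 12.2 = 0, giving V_DS = 0.399 V (the root below V_ov).
I_D = (12.2 − 0.399) / 3.18 = 3.71 mA.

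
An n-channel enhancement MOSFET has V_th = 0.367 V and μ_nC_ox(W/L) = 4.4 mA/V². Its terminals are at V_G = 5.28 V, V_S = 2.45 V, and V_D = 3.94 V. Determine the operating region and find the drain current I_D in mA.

V_GS = V_G − V_S = 5.28 − 2.45 = 2.83 V; V_DS = V_D − V_S = 3.94 − 2.45 = 1.49 V.
V_ov = V_GS − V_th = 2.83 − 0.367 = 2.46 V.
Since V_DS = 1.49 V < V_ov = 2.46 V, the device is in the triode region.
I_D = k_n [V_ov · V_DS − ½ V_DS²] = 4.4 × [2.46 × 1.49 − 0.5 × 1.49²] = 11.3 mA.

Triode; I_D = 11.3 mA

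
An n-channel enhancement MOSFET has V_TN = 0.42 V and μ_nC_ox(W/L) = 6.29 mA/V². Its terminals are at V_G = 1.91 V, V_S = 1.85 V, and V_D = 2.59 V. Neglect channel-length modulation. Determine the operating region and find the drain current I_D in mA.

Cutoff; I_D = 0 mA

V_GS = V_G − V_S = 1.91 − 1.85 = 0.06 V; V_DS = V_D − V_S = 2.59 − 1.85 = 0.74 V.
V_GS = 0.06 V < V_TN = 0.42 V, so the transistor is in cutoff.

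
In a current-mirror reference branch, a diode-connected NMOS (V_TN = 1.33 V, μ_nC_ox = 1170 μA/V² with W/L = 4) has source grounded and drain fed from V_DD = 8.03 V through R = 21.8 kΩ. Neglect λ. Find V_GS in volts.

With gate tied to drain, V_GS = V_DS ≥ V_GS − V_TN, so the device is in saturation.
k_n = μ_nC_ox · (W/L) = 4.68 mA/V².
KCL at the drain: ½ k_n (V_GS − V_TN)² = (V_DD − V_GS)/R.
Let x = V_GS − 1.33. Then 51 x² + x − 6.7 = 0, giving x = 0.353 V (positive root), so V_GS = 1.68 V.
I_D = (V_DD − V_GS)/R = (8.03 − 1.68) / 21.8 = 0.291 mA.

V_GS = 1.68 V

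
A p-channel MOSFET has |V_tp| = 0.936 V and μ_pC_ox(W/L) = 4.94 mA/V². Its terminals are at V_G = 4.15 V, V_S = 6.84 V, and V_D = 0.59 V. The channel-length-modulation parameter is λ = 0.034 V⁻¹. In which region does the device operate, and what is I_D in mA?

Saturation; I_D = 9.21 mA

V_SG = V_S − V_G = 6.84 − 4.15 = 2.69 V; V_SD = V_S − V_D = 6.84 − 0.59 = 6.25 V.
V_ov = V_SG − |V_tp| = 2.69 − 0.936 = 1.75 V.
Since V_SD = 6.25 V ≥ V_ov = 1.75 V, the device is in saturation.
I_D = ½ k_p V_ov² (1 + λ V_SD) = 0.5 × 4.94 × 1.75² × (1 + 0.034 × 6.25) = 9.21 mA.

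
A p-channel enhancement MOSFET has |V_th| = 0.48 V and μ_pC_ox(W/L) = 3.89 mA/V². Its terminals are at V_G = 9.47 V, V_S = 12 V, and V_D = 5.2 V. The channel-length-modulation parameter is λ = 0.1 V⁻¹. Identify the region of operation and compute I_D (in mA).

Saturation; I_D = 13.7 mA

V_SG = V_S − V_G = 12 − 9.47 = 2.53 V; V_SD = V_S − V_D = 12 − 5.2 = 6.8 V.
V_ov = V_SG − |V_th| = 2.53 − 0.48 = 2.05 V.
Since V_SD = 6.8 V ≥ V_ov = 2.05 V, the device is in saturation.
I_D = ½ k_p V_ov² (1 + λ V_SD) = 0.5 × 3.89 × 2.05² × (1 + 0.1 × 6.8) = 13.7 mA.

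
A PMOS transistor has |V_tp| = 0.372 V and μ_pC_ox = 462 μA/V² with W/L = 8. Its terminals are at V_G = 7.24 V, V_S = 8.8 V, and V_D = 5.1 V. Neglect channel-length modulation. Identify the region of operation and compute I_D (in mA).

Saturation; I_D = 2.61 mA

V_SG = V_S − V_G = 8.8 − 7.24 = 1.56 V; V_SD = V_S − V_D = 8.8 − 5.1 = 3.7 V.
k_p = μ_pC_ox · (W/L) = 3.696 mA/V².
V_ov = V_SG − |V_tp| = 1.56 − 0.372 = 1.19 V.
Since V_SD = 3.7 V ≥ V_ov = 1.19 V, the device is in saturation.
I_D = ½ k_p V_ov² = 0.5 × 3.696 × 1.19² = 2.61 mA.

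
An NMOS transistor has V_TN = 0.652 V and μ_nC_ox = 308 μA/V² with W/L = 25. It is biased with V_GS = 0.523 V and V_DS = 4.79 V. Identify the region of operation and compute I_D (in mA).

V_GS = 0.523 V < V_TN = 0.652 V, so the transistor is in cutoff.

Cutoff; I_D = 0 mA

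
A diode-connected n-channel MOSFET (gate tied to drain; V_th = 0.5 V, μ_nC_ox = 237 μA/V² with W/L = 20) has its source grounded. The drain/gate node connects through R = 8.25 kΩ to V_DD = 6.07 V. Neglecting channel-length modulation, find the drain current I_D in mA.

I_D = 0.613 mA

With gate tied to drain, V_GS = V_DS ≥ V_GS − V_th, so the device is in saturation.
k_n = μ_nC_ox · (W/L) = 4.74 mA/V².
KCL at the drain: ½ k_n (V_GS − V_th)² = (V_DD − V_GS)/R.
Let x = V_GS − 0.5. Then 19.6 x² + x − 5.57 = 0, giving x = 0.509 V (positive root), so V_GS = 1.01 V.
I_D = (V_DD − V_GS)/R = (6.07 − 1.01) / 8.25 = 0.613 mA.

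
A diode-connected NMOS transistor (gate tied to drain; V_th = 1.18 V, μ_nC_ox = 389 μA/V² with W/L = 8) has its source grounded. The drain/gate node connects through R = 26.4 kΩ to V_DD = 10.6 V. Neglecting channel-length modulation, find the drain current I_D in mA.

With gate tied to drain, V_GS = V_DS ≥ V_GS − V_th, so the device is in saturation.
k_n = μ_nC_ox · (W/L) = 3.112 mA/V².
KCL at the drain: ½ k_n (V_GS − V_th)² = (V_DD − V_GS)/R.
Let x = V_GS − 1.18. Then 41.1 x² + x − 9.42 = 0, giving x = 0.467 V (positive root), so V_GS = 1.65 V.
I_D = (V_DD − V_GS)/R = (10.6 − 1.65) / 26.4 = 0.339 mA.

I_D = 0.339 mA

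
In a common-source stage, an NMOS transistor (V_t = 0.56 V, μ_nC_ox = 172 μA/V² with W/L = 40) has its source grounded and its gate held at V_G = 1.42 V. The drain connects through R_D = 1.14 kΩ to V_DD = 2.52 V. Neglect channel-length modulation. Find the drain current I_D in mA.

I_D = 1.85 mA

V_GS = V_G = 1.42 V, so V_ov = 1.42 − 0.56 = 0.86 V.
k_n = μ_nC_ox · (W/L) = 6.88 mA/V².
Assume saturation: I_D = ½ k_n V_ov² = 0.5 × 6.88 × 0.86² = 2.54 mA, giving V_DS = V_DD − I_D R_D = 2.52 − 2.54 × 1.14 = -0.38 V.
But -0.38 V < V_ov = 0.86 V, so the device is actually in triode.
In triode I_D = k_n[V_ov V_DS − ½ V_DS²] and I_D = (V_DD − V_DS)/R_D. Equating: 3.92 V_DS² − 7.745 V_DS + 2.52 = 0, giving V_DS = 0.411 V (the root below V_ov).
I_D = (2.52 − 0.411) / 1.14 = 1.85 mA.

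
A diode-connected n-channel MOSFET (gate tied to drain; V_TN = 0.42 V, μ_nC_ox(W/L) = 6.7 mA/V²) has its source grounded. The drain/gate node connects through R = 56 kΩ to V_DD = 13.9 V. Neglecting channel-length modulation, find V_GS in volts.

V_GS = 0.685 V

With gate tied to drain, V_GS = V_DS ≥ V_GS − V_TN, so the device is in saturation.
KCL at the drain: ½ k_n (V_GS − V_TN)² = (V_DD − V_GS)/R.
Let x = V_GS − 0.42. Then 188 x² + x − 13.48 = 0, giving x = 0.265 V (positive root), so V_GS = 0.685 V.
I_D = (V_DD − V_GS)/R = (13.9 − 0.685) / 56 = 0.236 mA.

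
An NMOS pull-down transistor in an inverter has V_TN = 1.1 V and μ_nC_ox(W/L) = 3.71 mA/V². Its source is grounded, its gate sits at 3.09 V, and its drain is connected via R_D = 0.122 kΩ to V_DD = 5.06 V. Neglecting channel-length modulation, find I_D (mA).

I_D = 7.35 mA

V_GS = V_G = 3.09 V, so V_ov = 3.09 − 1.1 = 1.99 V.
Assume saturation: I_D = ½ k_n V_ov² = 0.5 × 3.71 × 1.99² = 7.35 mA, giving V_DS = V_DD − I_D R_D = 5.06 − 7.35 × 0.122 = 4.16 V.
V_DS = 4.16 V ≥ V_ov = 1.99 V, confirming saturation.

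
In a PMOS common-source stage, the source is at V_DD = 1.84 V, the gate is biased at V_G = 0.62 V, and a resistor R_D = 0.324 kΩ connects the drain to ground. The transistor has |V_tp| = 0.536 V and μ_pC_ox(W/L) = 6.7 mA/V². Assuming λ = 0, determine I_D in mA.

V_SG = V_DD − V_G = 1.84 − 0.62 = 1.22 V, so V_ov = 1.22 − 0.536 = 0.684 V.
Assume saturation: I_D = ½ k_p V_ov² = 0.5 × 6.7 × 0.684² = 1.57 mA, giving V_SD = V_DD − I_D R_D = 1.84 − 1.57 × 0.324 = 1.33 V.
V_SD = 1.33 V ≥ V_ov = 0.684 V, confirming saturation.

I_D = 1.57 mA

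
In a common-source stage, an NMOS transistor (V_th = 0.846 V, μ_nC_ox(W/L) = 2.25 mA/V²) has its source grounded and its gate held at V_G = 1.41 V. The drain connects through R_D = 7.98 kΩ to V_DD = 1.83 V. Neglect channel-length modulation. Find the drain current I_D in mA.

V_GS = V_G = 1.41 V, so V_ov = 1.41 − 0.846 = 0.564 V.
Assume saturation: I_D = ½ k_n V_ov² = 0.5 × 2.25 × 0.564² = 0.358 mA, giving V_DS = V_DD − I_D R_D = 1.83 − 0.358 × 7.98 = -1.03 V.
But -1.03 V < V_ov = 0.564 V, so the device is actually in triode.
In triode I_D = k_n[V_ov V_DS − ½ V_DS²] and I_D = (V_DD − V_DS)/R_D. Equating: 8.98 V_DS² − 11.13 V_DS + 1.83 = 0, giving V_DS = 0.195 V (the root below V_ov).
I_D = (1.83 − 0.195) / 7.98 = 0.205 mA.

I_D = 0.205 mA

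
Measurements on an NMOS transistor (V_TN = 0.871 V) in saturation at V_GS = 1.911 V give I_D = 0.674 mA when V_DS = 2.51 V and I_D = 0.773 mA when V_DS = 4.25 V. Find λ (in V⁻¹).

With V_GS fixed, I_D ∝ (1 + λ V_DS) in saturation, so I_D2/I_D1 = (1 + λ V_DS2)/(1 + λ V_DS1).
0.773/0.674 = 1.147 = (1 + 4.25 λ)/(1 + 2.51 λ).
Solving: λ (I_D1 V_DS2 − I_D2 V_DS1) = I_D2 − I_D1, so λ = (0.773 − 0.674) / (0.674 × 4.25 − 0.773 × 2.51) = 0.099 / 0.924 = 0.107 V⁻¹.

λ = 0.107 V⁻¹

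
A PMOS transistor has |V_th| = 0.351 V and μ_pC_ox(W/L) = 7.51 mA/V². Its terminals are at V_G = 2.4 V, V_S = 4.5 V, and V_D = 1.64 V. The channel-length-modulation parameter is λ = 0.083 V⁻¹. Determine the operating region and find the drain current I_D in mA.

V_SG = V_S − V_G = 4.5 − 2.4 = 2.1 V; V_SD = V_S − V_D = 4.5 − 1.64 = 2.86 V.
V_ov = V_SG − |V_th| = 2.1 − 0.351 = 1.75 V.
Since V_SD = 2.86 V ≥ V_ov = 1.75 V, the device is in saturation.
I_D = ½ k_p V_ov² (1 + λ V_SD) = 0.5 × 7.51 × 1.75² × (1 + 0.083 × 2.86) = 14.2 mA.

Saturation; I_D = 14.2 mA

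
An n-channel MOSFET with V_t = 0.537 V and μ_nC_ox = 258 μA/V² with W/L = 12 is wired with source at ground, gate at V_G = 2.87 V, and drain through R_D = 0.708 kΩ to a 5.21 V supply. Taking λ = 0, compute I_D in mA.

V_GS = V_G = 2.87 V, so V_ov = 2.87 − 0.537 = 2.33 V.
k_n = μ_nC_ox · (W/L) = 3.096 mA/V².
Assume saturation: I_D = ½ k_n V_ov² = 0.5 × 3.096 × 2.33² = 8.43 mA, giving V_DS = V_DD − I_D R_D = 5.21 − 8.43 × 0.708 = -0.755 V.
But -0.755 V < V_ov = 2.33 V, so the device is actually in triode.
In triode I_D = k_n[V_ov V_DS − ½ V_DS²] and I_D = (V_DD − V_DS)/R_D. Equating: 1.1 V_DS² − 6.114 V_DS + 5.21 = 0, giving V_DS = 1.05 V (the root below V_ov).
I_D = (5.21 − 1.05) / 0.708 = 5.88 mA.

I_D = 5.88 mA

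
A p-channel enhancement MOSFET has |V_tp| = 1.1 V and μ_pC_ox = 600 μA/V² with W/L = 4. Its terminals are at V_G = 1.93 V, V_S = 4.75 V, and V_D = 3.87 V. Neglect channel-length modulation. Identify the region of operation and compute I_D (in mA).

Triode; I_D = 2.70 mA

V_SG = V_S − V_G = 4.75 − 1.93 = 2.82 V; V_SD = V_S − V_D = 4.75 − 3.87 = 0.88 V.
k_p = μ_pC_ox · (W/L) = 2.4 mA/V².
V_ov = V_SG − |V_tp| = 2.82 − 1.1 = 1.72 V.
Since V_SD = 0.88 V < V_ov = 1.72 V, the device is in the triode region.
I_D = k_p [V_ov · V_SD − ½ V_SD²] = 2.4 × [1.72 × 0.88 − 0.5 × 0.88²] = 2.7 mA.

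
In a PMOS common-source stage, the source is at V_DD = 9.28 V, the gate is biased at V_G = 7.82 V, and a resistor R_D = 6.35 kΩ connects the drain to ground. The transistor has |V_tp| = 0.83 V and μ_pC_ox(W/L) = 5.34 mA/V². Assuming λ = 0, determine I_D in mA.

V_SG = V_DD − V_G = 9.28 − 7.82 = 1.46 V, so V_ov = 1.46 − 0.83 = 0.63 V.
Assume saturation: I_D = ½ k_p V_ov² = 0.5 × 5.34 × 0.63² = 1.06 mA, giving V_SD = V_DD − I_D R_D = 9.28 − 1.06 × 6.35 = 2.55 V.
V_SD = 2.55 V ≥ V_ov = 0.63 V, confirming saturation.

I_D = 1.06 mA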